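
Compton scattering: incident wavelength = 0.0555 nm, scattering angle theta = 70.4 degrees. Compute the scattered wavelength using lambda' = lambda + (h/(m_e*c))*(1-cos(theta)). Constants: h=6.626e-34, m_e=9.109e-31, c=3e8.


Compton wavelength: h/(m_e*c) = 2.4247e-12 m
d_lambda = 2.4247e-12 * (1 - cos(70.4 deg))
= 2.4247e-12 * 0.664548
= 1.6113e-12 m = 0.001611 nm
lambda' = 0.0555 + 0.001611
= 0.057111 nm

0.057111


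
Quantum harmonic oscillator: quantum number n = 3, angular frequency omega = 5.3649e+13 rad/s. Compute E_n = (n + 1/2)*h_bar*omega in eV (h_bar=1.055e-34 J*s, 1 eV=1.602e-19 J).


E = (n + 1/2) * h_bar * omega
= (3 + 0.5) * 1.055e-34 * 5.3649e+13
= 3.5 * 5.6600e-21
= 1.9810e-20 J
= 0.1237 eV

0.1237


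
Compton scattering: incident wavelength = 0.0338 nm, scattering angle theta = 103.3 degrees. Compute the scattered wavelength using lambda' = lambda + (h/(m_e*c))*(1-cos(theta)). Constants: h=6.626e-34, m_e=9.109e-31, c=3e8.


Compton wavelength: h/(m_e*c) = 2.4247e-12 m
d_lambda = 2.4247e-12 * (1 - cos(103.3 deg))
= 2.4247e-12 * 1.23005
= 2.9825e-12 m = 0.002983 nm
lambda' = 0.0338 + 0.002983
= 0.036783 nm

0.036783


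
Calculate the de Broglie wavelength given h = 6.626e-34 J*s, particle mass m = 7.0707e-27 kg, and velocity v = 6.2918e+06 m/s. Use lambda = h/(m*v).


lambda = h / (m * v)
= 6.626e-34 / (7.0707e-27 * 6.2918e+06)
= 6.626e-34 / 4.4487e-20
= 1.4894e-14 m

1.4894e-14


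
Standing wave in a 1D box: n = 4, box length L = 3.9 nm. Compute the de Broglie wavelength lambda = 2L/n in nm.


lambda = 2L / n
= 2 * 3.9 / 4
= 7.8 / 4
= 1.95 nm

1.95


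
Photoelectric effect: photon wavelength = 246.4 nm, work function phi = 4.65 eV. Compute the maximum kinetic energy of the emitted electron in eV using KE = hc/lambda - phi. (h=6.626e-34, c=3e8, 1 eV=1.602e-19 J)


E_photon = hc / lambda
= (6.626e-34)(3e8) / (246.4e-9)
= 8.0674e-19 J
= 5.0358 eV
KE = E_photon - phi
= 5.0358 - 4.65
= 0.3858 eV

0.3858


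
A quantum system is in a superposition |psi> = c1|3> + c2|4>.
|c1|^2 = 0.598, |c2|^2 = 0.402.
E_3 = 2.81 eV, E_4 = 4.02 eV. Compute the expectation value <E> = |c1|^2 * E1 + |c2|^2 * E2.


<E> = |c1|^2 * E1 + |c2|^2 * E2
= 0.598 * 2.81 + 0.402 * 4.02
= 1.6804 + 1.616
= 3.2964 eV

3.2964


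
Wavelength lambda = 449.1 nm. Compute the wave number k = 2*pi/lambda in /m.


k = 2 * pi / lambda
= 6.2832 / (449.1e-9)
= 6.2832 / 4.4910e-07
= 1.3991e+07 /m

1.3991e+07


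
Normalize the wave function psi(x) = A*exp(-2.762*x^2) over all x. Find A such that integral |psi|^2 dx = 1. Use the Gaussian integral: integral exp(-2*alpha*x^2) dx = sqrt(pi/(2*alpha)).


integral |psi|^2 dx = A^2 * sqrt(pi/(2*alpha)) = 1
A^2 = sqrt(2*alpha/pi)
= sqrt(2 * 2.762 / pi)
= 1.326026
A = sqrt(1.326026)
= 1.1515

1.1515


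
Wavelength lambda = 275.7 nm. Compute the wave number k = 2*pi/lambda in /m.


k = 2 * pi / lambda
= 6.2832 / (275.7e-9)
= 6.2832 / 2.7570e-07
= 2.2790e+07 /m

2.2790e+07


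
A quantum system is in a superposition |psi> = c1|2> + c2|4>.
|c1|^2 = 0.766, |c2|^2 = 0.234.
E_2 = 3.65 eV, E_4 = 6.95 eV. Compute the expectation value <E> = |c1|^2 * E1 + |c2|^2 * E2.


<E> = |c1|^2 * E1 + |c2|^2 * E2
= 0.766 * 3.65 + 0.234 * 6.95
= 2.7959 + 1.6263
= 4.4222 eV

4.4222


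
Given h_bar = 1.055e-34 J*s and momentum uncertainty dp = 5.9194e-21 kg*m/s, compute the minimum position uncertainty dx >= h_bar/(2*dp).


dx = h_bar / (2 * dp)
= 1.055e-34 / (2 * 5.9194e-21)
= 1.055e-34 / 1.1839e-20
= 8.9114e-15 m

8.9114e-15


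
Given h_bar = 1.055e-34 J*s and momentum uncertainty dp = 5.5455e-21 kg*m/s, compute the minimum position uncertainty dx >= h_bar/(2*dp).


dx = h_bar / (2 * dp)
= 1.055e-34 / (2 * 5.5455e-21)
= 1.055e-34 / 1.1091e-20
= 9.5122e-15 m

9.5122e-15


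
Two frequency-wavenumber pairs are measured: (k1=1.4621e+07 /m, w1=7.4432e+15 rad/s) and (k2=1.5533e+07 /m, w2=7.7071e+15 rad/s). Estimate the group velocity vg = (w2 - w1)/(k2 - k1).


vg = (w2 - w1) / (k2 - k1)
= (7.7071e+15 - 7.4432e+15) / (1.5533e+07 - 1.4621e+07)
= 2.6390e+14 / 9.1200e+05
= 2.8936e+08 m/s

2.8936e+08


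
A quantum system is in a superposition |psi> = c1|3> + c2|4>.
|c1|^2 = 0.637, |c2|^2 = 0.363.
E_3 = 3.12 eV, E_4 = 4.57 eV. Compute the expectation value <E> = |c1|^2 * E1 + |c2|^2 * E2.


<E> = |c1|^2 * E1 + |c2|^2 * E2
= 0.637 * 3.12 + 0.363 * 4.57
= 1.9874 + 1.6589
= 3.6463 eV

3.6463


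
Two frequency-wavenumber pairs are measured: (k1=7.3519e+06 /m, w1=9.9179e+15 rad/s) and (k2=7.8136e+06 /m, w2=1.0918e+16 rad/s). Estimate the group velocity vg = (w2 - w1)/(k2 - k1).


vg = (w2 - w1) / (k2 - k1)
= (1.0918e+16 - 9.9179e+15) / (7.8136e+06 - 7.3519e+06)
= 1.0001e+15 / 4.6170e+05
= 2.1661e+09 m/s

2.1661e+09


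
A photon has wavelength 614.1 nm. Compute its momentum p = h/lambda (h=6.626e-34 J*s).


p = h / lambda
= 6.626e-34 / (614.1e-9)
= 6.626e-34 / 6.1410e-07
= 1.0790e-27 kg*m/s

1.0790e-27


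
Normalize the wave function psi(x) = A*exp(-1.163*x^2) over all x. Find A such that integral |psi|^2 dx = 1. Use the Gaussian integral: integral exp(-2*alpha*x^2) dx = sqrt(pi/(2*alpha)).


integral |psi|^2 dx = A^2 * sqrt(pi/(2*alpha)) = 1
A^2 = sqrt(2*alpha/pi)
= sqrt(2 * 1.163 / pi)
= 0.860458
A = sqrt(0.860458)
= 0.9276

0.9276


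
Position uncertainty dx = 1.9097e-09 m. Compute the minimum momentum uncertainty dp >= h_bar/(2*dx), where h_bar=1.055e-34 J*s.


dp = h_bar / (2 * dx)
= 1.055e-34 / (2 * 1.9097e-09)
= 1.055e-34 / 3.8194e-09
= 2.7622e-26 kg*m/s

2.7622e-26


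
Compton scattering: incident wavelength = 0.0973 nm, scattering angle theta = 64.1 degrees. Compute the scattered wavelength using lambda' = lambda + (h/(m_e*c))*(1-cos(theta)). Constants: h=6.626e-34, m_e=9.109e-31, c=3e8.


Compton wavelength: h/(m_e*c) = 2.4247e-12 m
d_lambda = 2.4247e-12 * (1 - cos(64.1 deg))
= 2.4247e-12 * 0.563198
= 1.3656e-12 m = 0.001366 nm
lambda' = 0.0973 + 0.001366
= 0.098666 nm

0.098666


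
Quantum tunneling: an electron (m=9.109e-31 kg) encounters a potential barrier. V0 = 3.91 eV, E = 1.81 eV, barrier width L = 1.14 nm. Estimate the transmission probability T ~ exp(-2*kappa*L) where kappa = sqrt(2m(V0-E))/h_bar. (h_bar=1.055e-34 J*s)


V0 - E = 2.1 eV = 3.3642e-19 J
kappa = sqrt(2 * m * (V0-E)) / h_bar
= sqrt(2 * 9.109e-31 * 3.3642e-19) / 1.055e-34
= 7.4206e+09 /m
2*kappa*L = 2 * 7.4206e+09 * 1.14e-9
= 16.919
T = exp(-16.919) = 4.489412e-08

4.489412e-08


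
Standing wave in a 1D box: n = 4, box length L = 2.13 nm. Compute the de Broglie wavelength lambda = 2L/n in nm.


lambda = 2L / n
= 2 * 2.13 / 4
= 4.26 / 4
= 1.065 nm

1.065


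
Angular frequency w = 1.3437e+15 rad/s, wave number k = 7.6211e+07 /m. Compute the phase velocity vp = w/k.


vp = w / k
= 1.3437e+15 / 7.6211e+07
= 1.7631e+07 m/s

1.7631e+07


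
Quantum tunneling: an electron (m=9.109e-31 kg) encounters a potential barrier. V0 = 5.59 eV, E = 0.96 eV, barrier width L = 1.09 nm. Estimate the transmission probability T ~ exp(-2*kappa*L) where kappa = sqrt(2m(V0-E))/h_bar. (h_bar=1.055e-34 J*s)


V0 - E = 4.63 eV = 7.4173e-19 J
kappa = sqrt(2 * m * (V0-E)) / h_bar
= sqrt(2 * 9.109e-31 * 7.4173e-19) / 1.055e-34
= 1.1018e+10 /m
2*kappa*L = 2 * 1.1018e+10 * 1.09e-9
= 24.0202
T = exp(-24.0202) = 3.699741e-11

3.699741e-11


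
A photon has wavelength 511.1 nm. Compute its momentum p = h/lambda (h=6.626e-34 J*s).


p = h / lambda
= 6.626e-34 / (511.1e-9)
= 6.626e-34 / 5.1110e-07
= 1.2964e-27 kg*m/s

1.2964e-27


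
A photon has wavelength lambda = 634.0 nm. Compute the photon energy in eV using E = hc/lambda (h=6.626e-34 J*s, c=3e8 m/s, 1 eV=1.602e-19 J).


E = hc / lambda
= (6.626e-34)(3e8) / (634.0e-9)
= 1.9878e-25 / 6.3400e-07
= 3.1353e-19 J
Converting to eV: 3.1353e-19 / 1.602e-19
= 1.9571 eV

1.9571


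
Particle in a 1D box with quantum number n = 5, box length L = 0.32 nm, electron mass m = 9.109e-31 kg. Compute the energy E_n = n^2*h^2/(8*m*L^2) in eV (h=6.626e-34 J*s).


E = n^2 * h^2 / (8 * m * L^2)
= 5^2 * (6.626e-34)^2 / (8 * 9.109e-31 * (0.32e-9)^2)
= 25 * 4.3904e-67 / (8 * 9.109e-31 * 1.0240e-19)
= 1.4709e-17 J
= 91.8163 eV

91.8163


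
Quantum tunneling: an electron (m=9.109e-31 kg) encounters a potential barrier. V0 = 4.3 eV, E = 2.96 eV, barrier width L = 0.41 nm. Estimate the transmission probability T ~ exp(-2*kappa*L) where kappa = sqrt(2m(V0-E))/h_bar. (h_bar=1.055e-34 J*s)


V0 - E = 1.34 eV = 2.1467e-19 J
kappa = sqrt(2 * m * (V0-E)) / h_bar
= sqrt(2 * 9.109e-31 * 2.1467e-19) / 1.055e-34
= 5.9276e+09 /m
2*kappa*L = 2 * 5.9276e+09 * 0.41e-9
= 4.8607
T = exp(-4.8607) = 7.745357e-03

7.745357e-03


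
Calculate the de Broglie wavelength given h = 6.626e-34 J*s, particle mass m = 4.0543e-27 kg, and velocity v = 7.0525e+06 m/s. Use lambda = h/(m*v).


lambda = h / (m * v)
= 6.626e-34 / (4.0543e-27 * 7.0525e+06)
= 6.626e-34 / 2.8593e-20
= 2.3174e-14 m

2.3174e-14


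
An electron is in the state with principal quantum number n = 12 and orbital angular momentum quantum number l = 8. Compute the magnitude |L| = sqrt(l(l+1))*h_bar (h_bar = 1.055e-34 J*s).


L = sqrt(l*(l+1)) * h_bar
= sqrt(8 * 9) * 1.055e-34
= sqrt(72) * 1.055e-34
= 8.4853 * 1.055e-34
= 8.9520e-34 J*s

8.9520e-34


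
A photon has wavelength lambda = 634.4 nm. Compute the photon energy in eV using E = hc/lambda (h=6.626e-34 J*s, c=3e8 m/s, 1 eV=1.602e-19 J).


E = hc / lambda
= (6.626e-34)(3e8) / (634.4e-9)
= 1.9878e-25 / 6.3440e-07
= 3.1334e-19 J
Converting to eV: 3.1334e-19 / 1.602e-19
= 1.9559 eV

1.9559


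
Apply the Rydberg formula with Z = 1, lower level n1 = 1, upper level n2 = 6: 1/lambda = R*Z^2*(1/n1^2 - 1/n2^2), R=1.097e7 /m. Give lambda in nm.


1/lambda = R * Z^2 * (1/n1^2 - 1/n2^2)
= 1.097e7 * 1^2 * (1/1^2 - 1/6^2)
= 1.097e7 * 1 * (1.0 - 0.027778)
= 1.0665e+07 /m
lambda = 1 / 1.0665e+07
= 93.7622 nm

93.7622


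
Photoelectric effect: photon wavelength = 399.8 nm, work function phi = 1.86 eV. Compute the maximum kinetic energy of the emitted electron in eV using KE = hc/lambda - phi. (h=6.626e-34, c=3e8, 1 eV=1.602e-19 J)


E_photon = hc / lambda
= (6.626e-34)(3e8) / (399.8e-9)
= 4.9720e-19 J
= 3.1036 eV
KE = E_photon - phi
= 3.1036 - 1.86
= 1.2436 eV

1.2436


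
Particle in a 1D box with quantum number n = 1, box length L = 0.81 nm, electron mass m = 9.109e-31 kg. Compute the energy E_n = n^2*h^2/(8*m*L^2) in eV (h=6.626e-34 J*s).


E = n^2 * h^2 / (8 * m * L^2)
= 1^2 * (6.626e-34)^2 / (8 * 9.109e-31 * (0.81e-9)^2)
= 1 * 4.3904e-67 / (8 * 9.109e-31 * 6.5610e-19)
= 9.1827e-20 J
= 0.5732 eV

0.5732


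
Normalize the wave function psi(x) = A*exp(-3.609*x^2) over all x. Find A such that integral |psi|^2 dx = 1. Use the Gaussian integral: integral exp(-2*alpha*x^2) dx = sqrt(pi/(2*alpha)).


integral |psi|^2 dx = A^2 * sqrt(pi/(2*alpha)) = 1
A^2 = sqrt(2*alpha/pi)
= sqrt(2 * 3.609 / pi)
= 1.515771
A = sqrt(1.515771)
= 1.2312

1.2312


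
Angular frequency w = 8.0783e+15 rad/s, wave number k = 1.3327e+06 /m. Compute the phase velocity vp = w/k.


vp = w / k
= 8.0783e+15 / 1.3327e+06
= 6.0616e+09 m/s

6.0616e+09


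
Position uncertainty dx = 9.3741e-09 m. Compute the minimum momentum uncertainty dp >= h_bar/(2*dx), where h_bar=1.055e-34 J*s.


dp = h_bar / (2 * dx)
= 1.055e-34 / (2 * 9.3741e-09)
= 1.055e-34 / 1.8748e-08
= 5.6272e-27 kg*m/s

5.6272e-27


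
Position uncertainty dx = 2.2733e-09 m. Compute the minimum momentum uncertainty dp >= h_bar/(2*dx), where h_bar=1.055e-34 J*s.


dp = h_bar / (2 * dx)
= 1.055e-34 / (2 * 2.2733e-09)
= 1.055e-34 / 4.5466e-09
= 2.3204e-26 kg*m/s

2.3204e-26


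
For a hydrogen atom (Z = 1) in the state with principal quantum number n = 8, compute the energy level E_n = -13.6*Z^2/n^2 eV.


E_n = -13.6 * Z^2 / n^2
= -13.6 * 1^2 / 8^2
= -13.6 * 1 / 64
= -0.2125 eV

-0.2125


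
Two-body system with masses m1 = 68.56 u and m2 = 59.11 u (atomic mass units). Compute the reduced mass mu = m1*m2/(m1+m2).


mu = m1 * m2 / (m1 + m2)
= 68.56 * 59.11 / (68.56 + 59.11)
= 4052.5816 / 127.67
= 31.7426 u

31.7426


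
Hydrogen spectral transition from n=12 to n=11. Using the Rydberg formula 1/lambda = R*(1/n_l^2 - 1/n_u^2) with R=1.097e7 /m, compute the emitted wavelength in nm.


1/lambda = R * (1/n_l^2 - 1/n_u^2)
= 1.097e7 * (1/11^2 - 1/12^2)
= 1.097e7 * (0.008264 - 0.006944)
= 1.097e7 * 0.00132
= 1.4481e+04 /m
lambda = 1 / 1.4481e+04 = 69057.905 nm

69057.905


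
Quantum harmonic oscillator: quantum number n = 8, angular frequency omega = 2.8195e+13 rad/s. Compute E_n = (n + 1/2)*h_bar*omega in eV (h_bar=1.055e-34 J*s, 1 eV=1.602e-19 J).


E = (n + 1/2) * h_bar * omega
= (8 + 0.5) * 1.055e-34 * 2.8195e+13
= 8.5 * 2.9746e-21
= 2.5284e-20 J
= 0.1578 eV

0.1578


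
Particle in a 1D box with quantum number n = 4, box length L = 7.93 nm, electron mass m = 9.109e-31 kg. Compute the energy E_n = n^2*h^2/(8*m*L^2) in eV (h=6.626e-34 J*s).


E = n^2 * h^2 / (8 * m * L^2)
= 4^2 * (6.626e-34)^2 / (8 * 9.109e-31 * (7.93e-9)^2)
= 16 * 4.3904e-67 / (8 * 9.109e-31 * 6.2885e-17)
= 1.5329e-20 J
= 0.0957 eV

0.0957


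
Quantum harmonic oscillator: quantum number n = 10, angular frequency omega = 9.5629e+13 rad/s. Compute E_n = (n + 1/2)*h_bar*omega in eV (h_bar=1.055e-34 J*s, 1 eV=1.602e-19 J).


E = (n + 1/2) * h_bar * omega
= (10 + 0.5) * 1.055e-34 * 9.5629e+13
= 10.5 * 1.0089e-20
= 1.0593e-19 J
= 0.6613 eV

0.6613


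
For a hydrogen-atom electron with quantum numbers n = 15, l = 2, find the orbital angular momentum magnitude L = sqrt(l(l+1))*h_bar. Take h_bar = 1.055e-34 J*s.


L = sqrt(l*(l+1)) * h_bar
= sqrt(2 * 3) * 1.055e-34
= sqrt(6) * 1.055e-34
= 2.4495 * 1.055e-34
= 2.5842e-34 J*s

2.5842e-34


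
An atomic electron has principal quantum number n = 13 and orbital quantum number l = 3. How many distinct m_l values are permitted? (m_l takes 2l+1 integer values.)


m_l ranges from -l to +l in integer steps
So m_l goes from -3 to +3
Count = 2l + 1 = 2*3 + 1
= 7

7


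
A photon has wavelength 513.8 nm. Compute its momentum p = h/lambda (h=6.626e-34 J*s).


p = h / lambda
= 6.626e-34 / (513.8e-9)
= 6.626e-34 / 5.1380e-07
= 1.2896e-27 kg*m/s

1.2896e-27


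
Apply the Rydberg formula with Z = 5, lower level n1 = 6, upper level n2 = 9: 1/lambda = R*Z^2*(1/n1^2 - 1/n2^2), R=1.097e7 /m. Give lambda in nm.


1/lambda = R * Z^2 * (1/n1^2 - 1/n2^2)
= 1.097e7 * 5^2 * (1/6^2 - 1/9^2)
= 1.097e7 * 25 * (0.027778 - 0.012346)
= 4.2323e+06 /m
lambda = 1 / 4.2323e+06
= 236.2808 nm

236.2808


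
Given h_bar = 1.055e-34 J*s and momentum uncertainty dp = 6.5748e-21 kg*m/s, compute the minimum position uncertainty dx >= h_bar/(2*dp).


dx = h_bar / (2 * dp)
= 1.055e-34 / (2 * 6.5748e-21)
= 1.055e-34 / 1.3150e-20
= 8.0231e-15 m

8.0231e-15


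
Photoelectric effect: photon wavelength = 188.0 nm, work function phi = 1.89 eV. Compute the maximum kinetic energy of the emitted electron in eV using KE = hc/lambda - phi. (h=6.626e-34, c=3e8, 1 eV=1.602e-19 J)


E_photon = hc / lambda
= (6.626e-34)(3e8) / (188.0e-9)
= 1.0573e-18 J
= 6.6001 eV
KE = E_photon - phi
= 6.6001 - 1.89
= 4.7101 eV

4.7101


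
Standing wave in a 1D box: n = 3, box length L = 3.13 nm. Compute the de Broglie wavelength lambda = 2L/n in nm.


lambda = 2L / n
= 2 * 3.13 / 3
= 6.26 / 3
= 2.0867 nm

2.0867


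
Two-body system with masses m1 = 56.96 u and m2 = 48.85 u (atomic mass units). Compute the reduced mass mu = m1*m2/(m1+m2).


mu = m1 * m2 / (m1 + m2)
= 56.96 * 48.85 / (56.96 + 48.85)
= 2782.496 / 105.81
= 26.2971 u

26.2971


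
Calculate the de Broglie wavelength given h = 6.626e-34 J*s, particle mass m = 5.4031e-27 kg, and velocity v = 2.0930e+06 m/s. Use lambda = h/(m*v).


lambda = h / (m * v)
= 6.626e-34 / (5.4031e-27 * 2.0930e+06)
= 6.626e-34 / 1.1309e-20
= 5.8592e-14 m

5.8592e-14


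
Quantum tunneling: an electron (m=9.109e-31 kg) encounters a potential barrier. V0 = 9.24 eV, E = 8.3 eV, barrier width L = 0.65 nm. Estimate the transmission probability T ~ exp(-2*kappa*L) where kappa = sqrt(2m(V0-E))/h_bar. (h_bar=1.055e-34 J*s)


V0 - E = 0.94 eV = 1.5059e-19 J
kappa = sqrt(2 * m * (V0-E)) / h_bar
= sqrt(2 * 9.109e-31 * 1.5059e-19) / 1.055e-34
= 4.9647e+09 /m
2*kappa*L = 2 * 4.9647e+09 * 0.65e-9
= 6.4541
T = exp(-6.4541) = 1.574038e-03

1.574038e-03


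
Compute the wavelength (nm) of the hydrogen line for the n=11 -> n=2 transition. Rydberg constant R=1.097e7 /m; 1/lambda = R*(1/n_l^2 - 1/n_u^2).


1/lambda = R * (1/n_l^2 - 1/n_u^2)
= 1.097e7 * (1/2^2 - 1/11^2)
= 1.097e7 * (0.25 - 0.008264)
= 1.097e7 * 0.241736
= 2.6518e+06 /m
lambda = 1 / 2.6518e+06 = 377.0968 nm

377.0968


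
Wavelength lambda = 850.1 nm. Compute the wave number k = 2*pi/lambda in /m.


k = 2 * pi / lambda
= 6.2832 / (850.1e-9)
= 6.2832 / 8.5010e-07
= 7.3911e+06 /m

7.3911e+06


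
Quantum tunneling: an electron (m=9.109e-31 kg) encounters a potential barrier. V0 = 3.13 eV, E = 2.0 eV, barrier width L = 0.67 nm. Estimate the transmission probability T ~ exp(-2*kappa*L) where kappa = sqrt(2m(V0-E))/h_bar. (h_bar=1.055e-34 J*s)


V0 - E = 1.13 eV = 1.8103e-19 J
kappa = sqrt(2 * m * (V0-E)) / h_bar
= sqrt(2 * 9.109e-31 * 1.8103e-19) / 1.055e-34
= 5.4434e+09 /m
2*kappa*L = 2 * 5.4434e+09 * 0.67e-9
= 7.2941
T = exp(-7.2941) = 6.795197e-04

6.795197e-04


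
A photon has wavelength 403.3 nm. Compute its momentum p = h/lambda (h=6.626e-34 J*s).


p = h / lambda
= 6.626e-34 / (403.3e-9)
= 6.626e-34 / 4.0330e-07
= 1.6429e-27 kg*m/s

1.6429e-27


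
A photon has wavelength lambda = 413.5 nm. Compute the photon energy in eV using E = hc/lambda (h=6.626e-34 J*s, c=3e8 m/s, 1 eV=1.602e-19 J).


E = hc / lambda
= (6.626e-34)(3e8) / (413.5e-9)
= 1.9878e-25 / 4.1350e-07
= 4.8073e-19 J
Converting to eV: 4.8073e-19 / 1.602e-19
= 3.0008 eV

3.0008


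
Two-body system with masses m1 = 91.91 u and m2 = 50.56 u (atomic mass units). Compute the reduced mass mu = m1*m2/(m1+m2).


mu = m1 * m2 / (m1 + m2)
= 91.91 * 50.56 / (91.91 + 50.56)
= 4646.9696 / 142.47
= 32.6172 u

32.6172


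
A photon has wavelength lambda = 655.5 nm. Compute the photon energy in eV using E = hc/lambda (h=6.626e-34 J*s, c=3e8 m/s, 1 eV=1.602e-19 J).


E = hc / lambda
= (6.626e-34)(3e8) / (655.5e-9)
= 1.9878e-25 / 6.5550e-07
= 3.0325e-19 J
Converting to eV: 3.0325e-19 / 1.602e-19
= 1.8929 eV

1.8929


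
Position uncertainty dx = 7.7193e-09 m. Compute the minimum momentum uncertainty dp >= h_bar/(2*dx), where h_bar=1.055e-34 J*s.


dp = h_bar / (2 * dx)
= 1.055e-34 / (2 * 7.7193e-09)
= 1.055e-34 / 1.5439e-08
= 6.8335e-27 kg*m/s

6.8335e-27


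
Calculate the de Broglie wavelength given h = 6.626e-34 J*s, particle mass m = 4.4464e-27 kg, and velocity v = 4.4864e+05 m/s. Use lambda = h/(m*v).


lambda = h / (m * v)
= 6.626e-34 / (4.4464e-27 * 4.4864e+05)
= 6.626e-34 / 1.9948e-21
= 3.3216e-13 m

3.3216e-13


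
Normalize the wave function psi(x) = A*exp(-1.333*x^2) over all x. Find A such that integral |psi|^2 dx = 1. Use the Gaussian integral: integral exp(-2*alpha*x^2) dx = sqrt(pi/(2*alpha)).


integral |psi|^2 dx = A^2 * sqrt(pi/(2*alpha)) = 1
A^2 = sqrt(2*alpha/pi)
= sqrt(2 * 1.333 / pi)
= 0.921203
A = sqrt(0.921203)
= 0.9598

0.9598


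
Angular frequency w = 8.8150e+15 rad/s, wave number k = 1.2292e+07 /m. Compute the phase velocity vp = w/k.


vp = w / k
= 8.8150e+15 / 1.2292e+07
= 7.1713e+08 m/s

7.1713e+08


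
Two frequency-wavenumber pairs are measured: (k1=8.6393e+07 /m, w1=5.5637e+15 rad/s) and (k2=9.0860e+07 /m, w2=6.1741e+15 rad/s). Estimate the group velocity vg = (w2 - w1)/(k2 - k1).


vg = (w2 - w1) / (k2 - k1)
= (6.1741e+15 - 5.5637e+15) / (9.0860e+07 - 8.6393e+07)
= 6.1040e+14 / 4.4670e+06
= 1.3665e+08 m/s

1.3665e+08


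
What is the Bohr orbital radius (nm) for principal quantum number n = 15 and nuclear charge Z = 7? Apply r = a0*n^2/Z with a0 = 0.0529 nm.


r = a0 * n^2 / Z
= 0.0529 * 15^2 / 7
= 0.0529 * 225 / 7
= 1.7004 nm

1.7004


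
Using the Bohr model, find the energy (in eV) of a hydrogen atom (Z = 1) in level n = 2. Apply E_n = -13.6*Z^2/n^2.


E_n = -13.6 * Z^2 / n^2
= -13.6 * 1^2 / 2^2
= -13.6 * 1 / 4
= -3.4 eV

-3.4


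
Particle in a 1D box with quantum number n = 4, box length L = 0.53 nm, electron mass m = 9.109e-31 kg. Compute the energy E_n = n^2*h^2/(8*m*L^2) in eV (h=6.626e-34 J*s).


E = n^2 * h^2 / (8 * m * L^2)
= 4^2 * (6.626e-34)^2 / (8 * 9.109e-31 * (0.53e-9)^2)
= 16 * 4.3904e-67 / (8 * 9.109e-31 * 2.8090e-19)
= 3.4317e-18 J
= 21.4214 eV

21.4214


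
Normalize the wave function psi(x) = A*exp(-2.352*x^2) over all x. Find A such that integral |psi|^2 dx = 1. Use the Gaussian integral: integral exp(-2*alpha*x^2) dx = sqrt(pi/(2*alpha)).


integral |psi|^2 dx = A^2 * sqrt(pi/(2*alpha)) = 1
A^2 = sqrt(2*alpha/pi)
= sqrt(2 * 2.352 / pi)
= 1.223654
A = sqrt(1.223654)
= 1.1062

1.1062


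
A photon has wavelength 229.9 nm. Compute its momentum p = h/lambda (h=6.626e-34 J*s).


p = h / lambda
= 6.626e-34 / (229.9e-9)
= 6.626e-34 / 2.2990e-07
= 2.8821e-27 kg*m/s

2.8821e-27


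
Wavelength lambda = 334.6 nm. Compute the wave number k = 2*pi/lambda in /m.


k = 2 * pi / lambda
= 6.2832 / (334.6e-9)
= 6.2832 / 3.3460e-07
= 1.8778e+07 /m

1.8778e+07


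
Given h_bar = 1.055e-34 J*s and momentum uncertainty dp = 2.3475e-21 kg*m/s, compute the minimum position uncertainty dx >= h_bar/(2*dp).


dx = h_bar / (2 * dp)
= 1.055e-34 / (2 * 2.3475e-21)
= 1.055e-34 / 4.6950e-21
= 2.2471e-14 m

2.2471e-14


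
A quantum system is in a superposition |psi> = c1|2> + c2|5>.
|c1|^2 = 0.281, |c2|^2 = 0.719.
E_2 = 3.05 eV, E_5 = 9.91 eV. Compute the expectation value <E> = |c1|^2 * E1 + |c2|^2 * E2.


<E> = |c1|^2 * E1 + |c2|^2 * E2
= 0.281 * 3.05 + 0.719 * 9.91
= 0.8571 + 7.1253
= 7.9823 eV

7.9823


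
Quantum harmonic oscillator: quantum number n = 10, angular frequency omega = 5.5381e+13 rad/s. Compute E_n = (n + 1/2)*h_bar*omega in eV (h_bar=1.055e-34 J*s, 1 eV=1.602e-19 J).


E = (n + 1/2) * h_bar * omega
= (10 + 0.5) * 1.055e-34 * 5.5381e+13
= 10.5 * 5.8427e-21
= 6.1348e-20 J
= 0.3829 eV

0.3829


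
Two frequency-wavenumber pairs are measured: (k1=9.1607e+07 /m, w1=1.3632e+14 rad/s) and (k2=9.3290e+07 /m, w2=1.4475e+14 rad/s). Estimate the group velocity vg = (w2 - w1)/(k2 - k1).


vg = (w2 - w1) / (k2 - k1)
= (1.4475e+14 - 1.3632e+14) / (9.3290e+07 - 9.1607e+07)
= 8.4300e+12 / 1.6830e+06
= 5.0089e+06 m/s

5.0089e+06


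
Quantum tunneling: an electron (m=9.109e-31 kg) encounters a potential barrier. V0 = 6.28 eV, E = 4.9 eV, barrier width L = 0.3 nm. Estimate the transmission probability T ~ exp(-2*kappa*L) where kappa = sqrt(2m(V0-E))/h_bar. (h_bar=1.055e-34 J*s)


V0 - E = 1.38 eV = 2.2108e-19 J
kappa = sqrt(2 * m * (V0-E)) / h_bar
= sqrt(2 * 9.109e-31 * 2.2108e-19) / 1.055e-34
= 6.0155e+09 /m
2*kappa*L = 2 * 6.0155e+09 * 0.3e-9
= 3.6093
T = exp(-3.6093) = 2.707147e-02

2.707147e-02


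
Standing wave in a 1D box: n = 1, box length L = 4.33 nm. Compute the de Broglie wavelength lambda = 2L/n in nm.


lambda = 2L / n
= 2 * 4.33 / 1
= 8.66 / 1
= 8.66 nm

8.66


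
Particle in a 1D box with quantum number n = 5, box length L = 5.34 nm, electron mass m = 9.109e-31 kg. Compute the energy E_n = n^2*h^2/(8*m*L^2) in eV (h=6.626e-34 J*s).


E = n^2 * h^2 / (8 * m * L^2)
= 5^2 * (6.626e-34)^2 / (8 * 9.109e-31 * (5.34e-9)^2)
= 25 * 4.3904e-67 / (8 * 9.109e-31 * 2.8516e-17)
= 5.2820e-20 J
= 0.3297 eV

0.3297


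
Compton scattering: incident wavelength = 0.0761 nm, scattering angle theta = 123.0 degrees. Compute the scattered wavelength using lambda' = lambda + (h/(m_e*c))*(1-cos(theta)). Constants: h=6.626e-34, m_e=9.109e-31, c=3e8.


Compton wavelength: h/(m_e*c) = 2.4247e-12 m
d_lambda = 2.4247e-12 * (1 - cos(123.0 deg))
= 2.4247e-12 * 1.544639
= 3.7453e-12 m = 0.003745 nm
lambda' = 0.0761 + 0.003745
= 0.079845 nm

0.079845


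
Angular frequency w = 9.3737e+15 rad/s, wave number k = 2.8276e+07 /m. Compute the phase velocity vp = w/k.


vp = w / k
= 9.3737e+15 / 2.8276e+07
= 3.3151e+08 m/s

3.3151e+08


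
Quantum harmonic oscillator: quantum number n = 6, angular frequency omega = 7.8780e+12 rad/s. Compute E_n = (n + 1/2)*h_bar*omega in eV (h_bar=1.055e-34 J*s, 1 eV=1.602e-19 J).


E = (n + 1/2) * h_bar * omega
= (6 + 0.5) * 1.055e-34 * 7.8780e+12
= 6.5 * 8.3113e-22
= 5.4023e-21 J
= 0.0337 eV

0.0337


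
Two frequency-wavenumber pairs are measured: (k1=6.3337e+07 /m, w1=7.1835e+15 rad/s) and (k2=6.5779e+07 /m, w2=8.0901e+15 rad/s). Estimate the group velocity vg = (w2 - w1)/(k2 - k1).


vg = (w2 - w1) / (k2 - k1)
= (8.0901e+15 - 7.1835e+15) / (6.5779e+07 - 6.3337e+07)
= 9.0660e+14 / 2.4420e+06
= 3.7125e+08 m/s

3.7125e+08


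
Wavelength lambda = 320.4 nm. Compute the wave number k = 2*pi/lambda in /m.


k = 2 * pi / lambda
= 6.2832 / (320.4e-9)
= 6.2832 / 3.2040e-07
= 1.9610e+07 /m

1.9610e+07


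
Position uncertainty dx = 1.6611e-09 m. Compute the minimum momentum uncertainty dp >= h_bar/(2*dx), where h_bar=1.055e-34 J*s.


dp = h_bar / (2 * dx)
= 1.055e-34 / (2 * 1.6611e-09)
= 1.055e-34 / 3.3222e-09
= 3.1756e-26 kg*m/s

3.1756e-26


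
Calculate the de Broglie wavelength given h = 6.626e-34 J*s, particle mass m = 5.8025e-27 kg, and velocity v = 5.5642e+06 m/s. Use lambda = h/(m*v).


lambda = h / (m * v)
= 6.626e-34 / (5.8025e-27 * 5.5642e+06)
= 6.626e-34 / 3.2286e-20
= 2.0523e-14 m

2.0523e-14


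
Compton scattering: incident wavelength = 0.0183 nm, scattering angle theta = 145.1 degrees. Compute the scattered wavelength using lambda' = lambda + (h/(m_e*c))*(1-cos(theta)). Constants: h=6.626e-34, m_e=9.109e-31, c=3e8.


Compton wavelength: h/(m_e*c) = 2.4247e-12 m
d_lambda = 2.4247e-12 * (1 - cos(145.1 deg))
= 2.4247e-12 * 1.820152
= 4.4133e-12 m = 0.004413 nm
lambda' = 0.0183 + 0.004413
= 0.022713 nm

0.022713


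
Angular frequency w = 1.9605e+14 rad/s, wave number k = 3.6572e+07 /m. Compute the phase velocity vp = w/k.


vp = w / k
= 1.9605e+14 / 3.6572e+07
= 5.3607e+06 m/s

5.3607e+06


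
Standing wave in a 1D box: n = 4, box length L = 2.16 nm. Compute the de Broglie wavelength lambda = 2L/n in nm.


lambda = 2L / n
= 2 * 2.16 / 4
= 4.32 / 4
= 1.08 nm

1.08


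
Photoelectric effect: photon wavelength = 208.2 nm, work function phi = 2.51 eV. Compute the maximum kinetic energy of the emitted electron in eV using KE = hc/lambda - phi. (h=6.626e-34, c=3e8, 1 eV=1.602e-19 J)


E_photon = hc / lambda
= (6.626e-34)(3e8) / (208.2e-9)
= 9.5476e-19 J
= 5.9598 eV
KE = E_photon - phi
= 5.9598 - 2.51
= 3.4498 eV

3.4498


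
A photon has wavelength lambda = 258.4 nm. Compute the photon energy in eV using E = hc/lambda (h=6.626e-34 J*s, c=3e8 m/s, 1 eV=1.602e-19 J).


E = hc / lambda
= (6.626e-34)(3e8) / (258.4e-9)
= 1.9878e-25 / 2.5840e-07
= 7.6927e-19 J
Converting to eV: 7.6927e-19 / 1.602e-19
= 4.802 eV

4.802


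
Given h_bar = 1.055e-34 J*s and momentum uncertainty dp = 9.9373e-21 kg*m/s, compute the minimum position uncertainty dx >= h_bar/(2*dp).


dx = h_bar / (2 * dp)
= 1.055e-34 / (2 * 9.9373e-21)
= 1.055e-34 / 1.9875e-20
= 5.3083e-15 m

5.3083e-15


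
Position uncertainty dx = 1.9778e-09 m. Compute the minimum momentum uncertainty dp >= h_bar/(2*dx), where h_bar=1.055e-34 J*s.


dp = h_bar / (2 * dx)
= 1.055e-34 / (2 * 1.9778e-09)
= 1.055e-34 / 3.9556e-09
= 2.6671e-26 kg*m/s

2.6671e-26


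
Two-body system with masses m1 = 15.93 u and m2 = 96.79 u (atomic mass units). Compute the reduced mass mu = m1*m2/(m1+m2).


mu = m1 * m2 / (m1 + m2)
= 15.93 * 96.79 / (15.93 + 96.79)
= 1541.8647 / 112.72
= 13.6787 u

13.6787


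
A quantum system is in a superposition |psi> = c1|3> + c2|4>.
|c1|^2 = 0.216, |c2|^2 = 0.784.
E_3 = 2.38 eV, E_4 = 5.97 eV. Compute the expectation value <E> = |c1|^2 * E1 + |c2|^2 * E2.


<E> = |c1|^2 * E1 + |c2|^2 * E2
= 0.216 * 2.38 + 0.784 * 5.97
= 0.5141 + 4.6805
= 5.1946 eV

5.1946


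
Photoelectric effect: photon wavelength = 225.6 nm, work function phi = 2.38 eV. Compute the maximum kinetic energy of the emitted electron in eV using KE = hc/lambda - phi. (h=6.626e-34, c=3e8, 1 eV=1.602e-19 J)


E_photon = hc / lambda
= (6.626e-34)(3e8) / (225.6e-9)
= 8.8112e-19 J
= 5.5001 eV
KE = E_photon - phi
= 5.5001 - 2.38
= 3.1201 eV

3.1201


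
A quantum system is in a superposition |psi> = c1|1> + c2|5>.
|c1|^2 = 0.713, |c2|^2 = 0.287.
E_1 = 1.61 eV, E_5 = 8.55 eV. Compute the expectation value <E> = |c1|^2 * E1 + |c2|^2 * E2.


<E> = |c1|^2 * E1 + |c2|^2 * E2
= 0.713 * 1.61 + 0.287 * 8.55
= 1.1479 + 2.4539
= 3.6018 eV

3.6018


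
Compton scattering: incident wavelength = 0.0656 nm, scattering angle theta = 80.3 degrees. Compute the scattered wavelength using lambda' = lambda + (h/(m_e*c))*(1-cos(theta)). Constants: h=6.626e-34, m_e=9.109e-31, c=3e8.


Compton wavelength: h/(m_e*c) = 2.4247e-12 m
d_lambda = 2.4247e-12 * (1 - cos(80.3 deg))
= 2.4247e-12 * 0.831511
= 2.0162e-12 m = 0.002016 nm
lambda' = 0.0656 + 0.002016
= 0.067616 nm

0.067616


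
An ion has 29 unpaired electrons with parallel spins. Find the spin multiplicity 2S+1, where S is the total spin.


Total spin S = N * (1/2) = 29 * 0.5 = 14.5
Spin multiplicity = 2S + 1
= 2 * 14.5 + 1
= 30

30


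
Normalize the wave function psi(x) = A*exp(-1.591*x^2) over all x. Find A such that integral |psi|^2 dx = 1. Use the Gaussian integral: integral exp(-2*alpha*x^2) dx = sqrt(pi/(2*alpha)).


integral |psi|^2 dx = A^2 * sqrt(pi/(2*alpha)) = 1
A^2 = sqrt(2*alpha/pi)
= sqrt(2 * 1.591 / pi)
= 1.00641
A = sqrt(1.00641)
= 1.0032

1.0032


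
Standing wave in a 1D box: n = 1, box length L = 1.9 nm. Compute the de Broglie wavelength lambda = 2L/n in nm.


lambda = 2L / n
= 2 * 1.9 / 1
= 3.8 / 1
= 3.8 nm

3.8


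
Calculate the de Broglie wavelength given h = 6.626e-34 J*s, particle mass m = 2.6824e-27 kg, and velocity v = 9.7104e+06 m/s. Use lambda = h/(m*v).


lambda = h / (m * v)
= 6.626e-34 / (2.6824e-27 * 9.7104e+06)
= 6.626e-34 / 2.6047e-20
= 2.5438e-14 m

2.5438e-14


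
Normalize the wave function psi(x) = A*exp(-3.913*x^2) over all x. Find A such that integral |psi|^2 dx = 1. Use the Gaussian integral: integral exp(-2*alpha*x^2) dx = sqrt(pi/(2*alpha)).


integral |psi|^2 dx = A^2 * sqrt(pi/(2*alpha)) = 1
A^2 = sqrt(2*alpha/pi)
= sqrt(2 * 3.913 / pi)
= 1.57832
A = sqrt(1.57832)
= 1.2563

1.2563


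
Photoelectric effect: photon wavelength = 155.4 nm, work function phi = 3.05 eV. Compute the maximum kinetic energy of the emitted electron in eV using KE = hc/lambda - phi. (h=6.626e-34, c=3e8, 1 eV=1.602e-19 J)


E_photon = hc / lambda
= (6.626e-34)(3e8) / (155.4e-9)
= 1.2792e-18 J
= 7.9847 eV
KE = E_photon - phi
= 7.9847 - 3.05
= 4.9347 eV

4.9347


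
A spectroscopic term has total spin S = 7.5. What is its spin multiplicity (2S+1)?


Spin multiplicity = 2S + 1
= 2 * 7.5 + 1
= 15.0 + 1
= 16

16


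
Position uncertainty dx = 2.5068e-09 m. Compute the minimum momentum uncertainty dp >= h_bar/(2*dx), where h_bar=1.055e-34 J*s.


dp = h_bar / (2 * dx)
= 1.055e-34 / (2 * 2.5068e-09)
= 1.055e-34 / 5.0136e-09
= 2.1043e-26 kg*m/s

2.1043e-26


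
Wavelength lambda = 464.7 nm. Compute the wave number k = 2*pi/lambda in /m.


k = 2 * pi / lambda
= 6.2832 / (464.7e-9)
= 6.2832 / 4.6470e-07
= 1.3521e+07 /m

1.3521e+07


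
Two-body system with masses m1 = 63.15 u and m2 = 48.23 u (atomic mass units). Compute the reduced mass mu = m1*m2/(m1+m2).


mu = m1 * m2 / (m1 + m2)
= 63.15 * 48.23 / (63.15 + 48.23)
= 3045.7245 / 111.38
= 27.3453 u

27.3453


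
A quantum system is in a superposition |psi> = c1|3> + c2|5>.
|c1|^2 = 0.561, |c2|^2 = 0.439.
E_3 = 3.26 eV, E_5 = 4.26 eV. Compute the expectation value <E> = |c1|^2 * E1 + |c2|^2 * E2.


<E> = |c1|^2 * E1 + |c2|^2 * E2
= 0.561 * 3.26 + 0.439 * 4.26
= 1.8289 + 1.8701
= 3.699 eV

3.699


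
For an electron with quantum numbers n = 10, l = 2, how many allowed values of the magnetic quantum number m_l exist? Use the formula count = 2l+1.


m_l ranges from -l to +l in integer steps
So m_l goes from -2 to +2
Count = 2l + 1 = 2*2 + 1
= 5

5


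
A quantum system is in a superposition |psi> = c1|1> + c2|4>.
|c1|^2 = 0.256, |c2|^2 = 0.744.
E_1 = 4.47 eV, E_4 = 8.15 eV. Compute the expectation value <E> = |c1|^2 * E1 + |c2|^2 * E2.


<E> = |c1|^2 * E1 + |c2|^2 * E2
= 0.256 * 4.47 + 0.744 * 8.15
= 1.1443 + 6.0636
= 7.2079 eV

7.2079


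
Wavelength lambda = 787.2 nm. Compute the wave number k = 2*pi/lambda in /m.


k = 2 * pi / lambda
= 6.2832 / (787.2e-9)
= 6.2832 / 7.8720e-07
= 7.9817e+06 /m

7.9817e+06


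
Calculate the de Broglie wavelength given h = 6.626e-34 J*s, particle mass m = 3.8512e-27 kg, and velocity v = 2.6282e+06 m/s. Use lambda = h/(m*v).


lambda = h / (m * v)
= 6.626e-34 / (3.8512e-27 * 2.6282e+06)
= 6.626e-34 / 1.0122e-20
= 6.5463e-14 m

6.5463e-14


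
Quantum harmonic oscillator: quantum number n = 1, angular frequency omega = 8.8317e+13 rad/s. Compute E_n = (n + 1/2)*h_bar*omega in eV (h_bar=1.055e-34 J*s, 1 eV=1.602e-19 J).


E = (n + 1/2) * h_bar * omega
= (1 + 0.5) * 1.055e-34 * 8.8317e+13
= 1.5 * 9.3174e-21
= 1.3976e-20 J
= 0.0872 eV

0.0872


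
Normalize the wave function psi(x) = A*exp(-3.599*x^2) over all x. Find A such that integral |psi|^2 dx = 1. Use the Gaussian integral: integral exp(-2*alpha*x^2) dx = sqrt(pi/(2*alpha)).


integral |psi|^2 dx = A^2 * sqrt(pi/(2*alpha)) = 1
A^2 = sqrt(2*alpha/pi)
= sqrt(2 * 3.599 / pi)
= 1.513669
A = sqrt(1.513669)
= 1.2303

1.2303


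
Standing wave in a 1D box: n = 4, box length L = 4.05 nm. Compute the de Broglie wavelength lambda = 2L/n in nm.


lambda = 2L / n
= 2 * 4.05 / 4
= 8.1 / 4
= 2.025 nm

2.025


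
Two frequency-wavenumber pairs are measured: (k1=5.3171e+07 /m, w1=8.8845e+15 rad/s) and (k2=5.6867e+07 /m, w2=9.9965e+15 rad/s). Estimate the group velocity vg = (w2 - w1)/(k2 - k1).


vg = (w2 - w1) / (k2 - k1)
= (9.9965e+15 - 8.8845e+15) / (5.6867e+07 - 5.3171e+07)
= 1.1120e+15 / 3.6960e+06
= 3.0087e+08 m/s

3.0087e+08


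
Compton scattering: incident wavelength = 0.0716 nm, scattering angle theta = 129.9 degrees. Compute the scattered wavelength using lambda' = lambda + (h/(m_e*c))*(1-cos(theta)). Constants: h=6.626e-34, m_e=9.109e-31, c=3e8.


Compton wavelength: h/(m_e*c) = 2.4247e-12 m
d_lambda = 2.4247e-12 * (1 - cos(129.9 deg))
= 2.4247e-12 * 1.64145
= 3.9800e-12 m = 0.00398 nm
lambda' = 0.0716 + 0.00398
= 0.07558 nm

0.07558


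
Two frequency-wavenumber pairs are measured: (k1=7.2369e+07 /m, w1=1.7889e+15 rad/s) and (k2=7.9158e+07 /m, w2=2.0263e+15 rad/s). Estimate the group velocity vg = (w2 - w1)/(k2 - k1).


vg = (w2 - w1) / (k2 - k1)
= (2.0263e+15 - 1.7889e+15) / (7.9158e+07 - 7.2369e+07)
= 2.3740e+14 / 6.7890e+06
= 3.4968e+07 m/s

3.4968e+07


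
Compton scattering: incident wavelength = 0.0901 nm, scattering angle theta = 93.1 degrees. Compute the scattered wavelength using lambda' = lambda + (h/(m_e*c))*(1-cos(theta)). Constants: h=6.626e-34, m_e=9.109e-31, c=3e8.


Compton wavelength: h/(m_e*c) = 2.4247e-12 m
d_lambda = 2.4247e-12 * (1 - cos(93.1 deg))
= 2.4247e-12 * 1.054079
= 2.5558e-12 m = 0.002556 nm
lambda' = 0.0901 + 0.002556
= 0.092656 nm

0.092656


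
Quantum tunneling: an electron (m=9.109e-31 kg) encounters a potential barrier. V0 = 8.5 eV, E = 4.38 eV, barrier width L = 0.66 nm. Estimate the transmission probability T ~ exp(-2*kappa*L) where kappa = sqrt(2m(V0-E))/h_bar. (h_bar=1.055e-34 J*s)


V0 - E = 4.12 eV = 6.6002e-19 J
kappa = sqrt(2 * m * (V0-E)) / h_bar
= sqrt(2 * 9.109e-31 * 6.6002e-19) / 1.055e-34
= 1.0394e+10 /m
2*kappa*L = 2 * 1.0394e+10 * 0.66e-9
= 13.7199
T = exp(-13.7199) = 1.100305e-06

1.100305e-06


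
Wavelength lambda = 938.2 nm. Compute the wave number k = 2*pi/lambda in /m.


k = 2 * pi / lambda
= 6.2832 / (938.2e-9)
= 6.2832 / 9.3820e-07
= 6.6971e+06 /m

6.6971e+06


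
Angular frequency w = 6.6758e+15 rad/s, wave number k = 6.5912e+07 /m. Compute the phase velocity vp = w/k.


vp = w / k
= 6.6758e+15 / 6.5912e+07
= 1.0128e+08 m/s

1.0128e+08


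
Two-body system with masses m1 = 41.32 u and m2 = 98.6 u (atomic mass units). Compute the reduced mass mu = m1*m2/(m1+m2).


mu = m1 * m2 / (m1 + m2)
= 41.32 * 98.6 / (41.32 + 98.6)
= 4074.152 / 139.92
= 29.1177 u

29.1177


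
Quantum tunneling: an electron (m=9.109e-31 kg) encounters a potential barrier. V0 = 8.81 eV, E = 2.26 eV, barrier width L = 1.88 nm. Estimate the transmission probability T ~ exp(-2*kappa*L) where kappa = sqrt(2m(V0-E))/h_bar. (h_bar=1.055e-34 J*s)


V0 - E = 6.55 eV = 1.0493e-18 J
kappa = sqrt(2 * m * (V0-E)) / h_bar
= sqrt(2 * 9.109e-31 * 1.0493e-18) / 1.055e-34
= 1.3105e+10 /m
2*kappa*L = 2 * 1.3105e+10 * 1.88e-9
= 49.2762
T = exp(-49.2762) = 3.977379e-22

3.977379e-22


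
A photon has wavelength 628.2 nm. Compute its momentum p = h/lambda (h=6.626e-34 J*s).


p = h / lambda
= 6.626e-34 / (628.2e-9)
= 6.626e-34 / 6.2820e-07
= 1.0548e-27 kg*m/s

1.0548e-27


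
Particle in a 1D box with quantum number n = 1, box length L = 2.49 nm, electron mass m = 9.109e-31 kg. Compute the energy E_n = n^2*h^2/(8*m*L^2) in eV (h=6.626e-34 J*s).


E = n^2 * h^2 / (8 * m * L^2)
= 1^2 * (6.626e-34)^2 / (8 * 9.109e-31 * (2.49e-9)^2)
= 1 * 4.3904e-67 / (8 * 9.109e-31 * 6.2001e-18)
= 9.7173e-21 J
= 0.0607 eV

0.0607


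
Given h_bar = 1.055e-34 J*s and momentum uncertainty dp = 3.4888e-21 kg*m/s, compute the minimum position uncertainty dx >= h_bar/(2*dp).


dx = h_bar / (2 * dp)
= 1.055e-34 / (2 * 3.4888e-21)
= 1.055e-34 / 6.9776e-21
= 1.5120e-14 m

1.5120e-14


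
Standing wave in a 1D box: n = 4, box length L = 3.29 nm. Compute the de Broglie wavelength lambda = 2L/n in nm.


lambda = 2L / n
= 2 * 3.29 / 4
= 6.58 / 4
= 1.645 nm

1.645


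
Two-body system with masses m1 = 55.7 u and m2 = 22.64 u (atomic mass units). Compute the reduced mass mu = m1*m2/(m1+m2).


mu = m1 * m2 / (m1 + m2)
= 55.7 * 22.64 / (55.7 + 22.64)
= 1261.048 / 78.34
= 16.0971 u

16.0971


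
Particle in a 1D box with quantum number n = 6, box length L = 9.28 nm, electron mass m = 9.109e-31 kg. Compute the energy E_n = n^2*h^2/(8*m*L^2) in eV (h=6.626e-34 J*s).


E = n^2 * h^2 / (8 * m * L^2)
= 6^2 * (6.626e-34)^2 / (8 * 9.109e-31 * (9.28e-9)^2)
= 36 * 4.3904e-67 / (8 * 9.109e-31 * 8.6118e-17)
= 2.5185e-20 J
= 0.1572 eV

0.1572


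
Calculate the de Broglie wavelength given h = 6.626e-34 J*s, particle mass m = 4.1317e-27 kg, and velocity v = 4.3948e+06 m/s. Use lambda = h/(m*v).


lambda = h / (m * v)
= 6.626e-34 / (4.1317e-27 * 4.3948e+06)
= 6.626e-34 / 1.8158e-20
= 3.6491e-14 m

3.6491e-14


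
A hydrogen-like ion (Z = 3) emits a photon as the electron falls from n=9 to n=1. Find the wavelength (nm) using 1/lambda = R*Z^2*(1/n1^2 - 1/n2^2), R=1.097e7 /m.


1/lambda = R * Z^2 * (1/n1^2 - 1/n2^2)
= 1.097e7 * 3^2 * (1/1^2 - 1/9^2)
= 1.097e7 * 9 * (1.0 - 0.012346)
= 9.7511e+07 /m
lambda = 1 / 9.7511e+07
= 10.2552 nm

10.2552


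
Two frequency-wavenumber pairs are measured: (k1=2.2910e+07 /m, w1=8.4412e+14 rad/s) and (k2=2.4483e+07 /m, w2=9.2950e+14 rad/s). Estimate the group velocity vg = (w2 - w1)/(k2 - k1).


vg = (w2 - w1) / (k2 - k1)
= (9.2950e+14 - 8.4412e+14) / (2.4483e+07 - 2.2910e+07)
= 8.5380e+13 / 1.5730e+06
= 5.4278e+07 m/s

5.4278e+07


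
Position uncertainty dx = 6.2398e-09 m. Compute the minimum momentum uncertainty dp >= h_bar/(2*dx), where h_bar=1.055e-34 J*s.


dp = h_bar / (2 * dx)
= 1.055e-34 / (2 * 6.2398e-09)
= 1.055e-34 / 1.2480e-08
= 8.4538e-27 kg*m/s

8.4538e-27


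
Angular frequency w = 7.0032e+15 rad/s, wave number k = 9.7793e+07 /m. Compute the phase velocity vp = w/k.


vp = w / k
= 7.0032e+15 / 9.7793e+07
= 7.1612e+07 m/s

7.1612e+07


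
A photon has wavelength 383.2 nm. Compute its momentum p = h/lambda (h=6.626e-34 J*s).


p = h / lambda
= 6.626e-34 / (383.2e-9)
= 6.626e-34 / 3.8320e-07
= 1.7291e-27 kg*m/s

1.7291e-27
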